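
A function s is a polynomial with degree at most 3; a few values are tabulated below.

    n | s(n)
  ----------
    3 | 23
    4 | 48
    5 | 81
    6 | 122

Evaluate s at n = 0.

First differences: 25, 33, 41. Second differences: 8, 8.
Level-2 differences are constant, so s has degree 2.
Fitting a degree-2 polynomial gives s(n) = 4n² - 3n - 4.
Then s(0) = -4.

-4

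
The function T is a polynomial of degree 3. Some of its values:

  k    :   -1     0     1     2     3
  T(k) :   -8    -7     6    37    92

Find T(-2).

-3

First differences: 1, 13, 31, 55. Second differences: 12, 18, 24. Third differences: 6, 6.
Level-3 differences are constant, so T has degree 3.
Fitting a degree-3 polynomial gives T(k) = k³ + 6k² + 6k - 7.
Then T(-2) = -3.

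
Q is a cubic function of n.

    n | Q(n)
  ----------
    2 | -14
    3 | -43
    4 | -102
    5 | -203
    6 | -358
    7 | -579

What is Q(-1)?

First differences: -29, -59, -101, -155, -221. Second differences: -30, -42, -54, -66. Third differences: -12, -12, -12.
Level-3 differences are constant, so Q has degree 3.
Fitting a degree-3 polynomial gives Q(n) = -2n³ + 3n² - 6n + 2.
Then Q(-1) = 13.

13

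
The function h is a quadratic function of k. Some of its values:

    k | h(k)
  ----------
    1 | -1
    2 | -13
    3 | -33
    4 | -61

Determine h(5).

-97

Write h(k) = ak² + bk + c; the 4 given values yield a linear system in the 3 coefficients.
Solving, h(k) = -4k² + 3.
Then h(5) = -97.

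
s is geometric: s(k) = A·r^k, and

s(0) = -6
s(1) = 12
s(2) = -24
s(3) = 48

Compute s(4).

-96

Consecutive ratio: 12/(-6) = -2, and -24/12 = -2, so r = -2.
Then A·(-2)^0 = -6 gives A = -6, and s(k) = -6·(-2)^k.
s(4) = -6·(-2)^4 = -96.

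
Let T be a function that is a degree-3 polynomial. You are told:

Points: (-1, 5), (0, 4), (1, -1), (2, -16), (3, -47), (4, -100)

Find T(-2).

Write T(k) = ak³ + bk² + ck + d; the 6 given values yield a linear system in the 4 coefficients.
Solving, T(k) = -k³ - 2k² - 2k + 4.
Then T(-2) = 8.

8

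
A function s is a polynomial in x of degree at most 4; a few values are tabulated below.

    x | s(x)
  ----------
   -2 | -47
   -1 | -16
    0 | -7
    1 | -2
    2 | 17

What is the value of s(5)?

Write s(x) = ax^4 + bx³ + cx² + dx + e; the 5 given values yield a linear system in the 5 coefficients.
Solving, the leading coefficient vanishes, and s(x) = 3x³ - 2x² + 4x - 7.
Then s(5) = 338.

338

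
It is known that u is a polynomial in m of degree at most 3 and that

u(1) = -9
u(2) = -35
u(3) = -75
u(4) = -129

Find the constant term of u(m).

First differences: -26, -40, -54. Second differences: -14, -14.
Level-2 differences are constant, so u has degree 2.
Fitting a degree-2 polynomial gives u(m) = -7m² - 5m + 3.
The constant term is u(0) = 3.

3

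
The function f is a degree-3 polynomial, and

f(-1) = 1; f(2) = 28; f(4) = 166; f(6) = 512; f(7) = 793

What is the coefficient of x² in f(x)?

2

Write f(x) = ax³ + bx² + cx + d; the 5 given values yield a linear system in the 4 coefficients.
Solving, f(x) = 2x³ + 2x² + x + 2.
The coefficient of x² is 2.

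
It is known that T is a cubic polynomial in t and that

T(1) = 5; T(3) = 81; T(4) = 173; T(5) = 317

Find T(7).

809

Write T(t) = at³ + bt² + ct + d; the 4 given values yield a linear system in the 4 coefficients.
Solving, T(t) = 2t³ + 2t² + 4t - 3.
Then T(7) = 809.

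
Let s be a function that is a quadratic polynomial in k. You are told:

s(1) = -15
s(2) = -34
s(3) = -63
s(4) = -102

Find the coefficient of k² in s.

-5

First differences: -19, -29, -39. Second differences: -10, -10.
Level-2 differences are constant, so s has degree 2.
Fitting a degree-2 polynomial gives s(k) = -5k² - 4k - 6.
The coefficient of k² is -5.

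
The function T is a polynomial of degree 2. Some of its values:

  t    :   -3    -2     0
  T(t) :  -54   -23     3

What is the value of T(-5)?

-152

Write T(t) = at² + bt + c; the 3 given values yield a linear system in the 3 coefficients.
Solving, T(t) = -6t² + t + 3.
Then T(-5) = -152.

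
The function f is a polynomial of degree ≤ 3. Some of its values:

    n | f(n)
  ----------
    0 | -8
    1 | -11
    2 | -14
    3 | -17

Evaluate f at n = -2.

Write f(n) = an³ + bn² + cn + d; the 4 given values yield a linear system in the 4 coefficients.
Solving, the top 2 coefficients vanish, and f(n) = -3n - 8.
Then f(-2) = -2.

-2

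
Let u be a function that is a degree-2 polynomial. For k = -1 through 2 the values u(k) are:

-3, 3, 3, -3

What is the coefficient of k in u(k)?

3

Write u(k) = ak² + bk + c; the 4 given values yield a linear system in the 3 coefficients.
Solving, u(k) = -3k² + 3k + 3.
The coefficient of k is 3.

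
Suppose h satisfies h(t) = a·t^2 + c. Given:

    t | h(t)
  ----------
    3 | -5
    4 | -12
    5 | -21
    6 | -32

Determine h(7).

-45

From h(3) = -5 and h(4) = -12: 9a + c = -5 and 16a + c = -12.
Subtracting: 7a = -7, so a = -1; then c = -5 − (-1)·9 = 4.
So h(t) = -1t² + 4, and h(7) = -45.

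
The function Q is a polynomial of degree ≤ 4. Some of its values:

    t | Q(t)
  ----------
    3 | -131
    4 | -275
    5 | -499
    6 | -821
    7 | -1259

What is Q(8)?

Write Q(t) = at^4 + bt³ + ct² + dt + e; the 5 given values yield a linear system in the 5 coefficients.
Solving, the leading coefficient vanishes, and Q(t) = -3t³ - 4t² - 5t + 1.
Then Q(8) = -1831.

-1831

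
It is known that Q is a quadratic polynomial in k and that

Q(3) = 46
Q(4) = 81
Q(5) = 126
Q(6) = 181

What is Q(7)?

246

Write Q(k) = ak² + bk + c; the 4 given values yield a linear system in the 3 coefficients.
Solving, Q(k) = 5k² + 1.
Then Q(7) = 246.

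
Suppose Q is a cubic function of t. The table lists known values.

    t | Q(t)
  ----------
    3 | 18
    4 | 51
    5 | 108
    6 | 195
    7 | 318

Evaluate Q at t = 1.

0

Write Q(t) = at³ + bt² + ct + d; the 5 given values yield a linear system in the 4 coefficients.
Solving, Q(t) = t³ - 4t + 3.
Then Q(1) = 0.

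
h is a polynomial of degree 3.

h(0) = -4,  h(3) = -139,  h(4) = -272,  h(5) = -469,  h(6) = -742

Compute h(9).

Write h(m) = am³ + bm² + cm + d; the 5 given values yield a linear system in the 4 coefficients.
Solving, h(m) = -2m³ - 8m² - 3m - 4.
Then h(9) = -2137.

-2137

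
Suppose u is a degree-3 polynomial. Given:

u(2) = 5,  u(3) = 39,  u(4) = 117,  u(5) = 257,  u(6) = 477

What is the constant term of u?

-3

First differences: 34, 78, 140, 220. Second differences: 44, 62, 80. Third differences: 18, 18.
Level-3 differences are constant, so u has degree 3.
Fitting a degree-3 polynomial gives u(n) = 3n³ - 5n² + 2n - 3.
The constant term is u(0) = -3.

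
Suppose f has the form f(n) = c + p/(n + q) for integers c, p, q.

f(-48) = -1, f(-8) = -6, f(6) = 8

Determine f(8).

6

(f(n) − c)(n + q) = p for each data point; the three points give a linear system in c and q, then p follows.
Solving: c = 0, q = 0, p = 48, so f(n) = 48/(n + 0).
Then f(8) = 0 + 48/8 = 6.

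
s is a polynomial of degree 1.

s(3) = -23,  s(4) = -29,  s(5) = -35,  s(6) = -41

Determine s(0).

First differences: -6, -6, -6.
Level-1 differences are constant, so s has degree 1.
Fitting a degree-1 polynomial gives s(x) = -6x - 5.
Then s(0) = -5.

-5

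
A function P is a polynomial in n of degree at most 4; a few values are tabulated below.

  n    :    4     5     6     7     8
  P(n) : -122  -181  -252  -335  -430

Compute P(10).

-656

First differences: -59, -71, -83, -95. Second differences: -12, -12, -12.
Level-2 differences are constant, so P has degree 2.
Fitting a degree-2 polynomial gives P(n) = -6n² - 5n - 6.
Then P(10) = -656.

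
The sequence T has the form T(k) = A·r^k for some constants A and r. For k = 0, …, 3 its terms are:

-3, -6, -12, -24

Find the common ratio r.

Consecutive ratio: -6/(-3) = 2, and -12/(-6) = 2, so r = 2.
Then A·2^0 = -3 gives A = -3, and T(k) = -3·2^k.

2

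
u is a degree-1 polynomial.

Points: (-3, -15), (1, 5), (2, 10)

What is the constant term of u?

Write u(n) = an + b; the 3 given values yield a linear system in the 2 coefficients.
Solving, u(n) = 5n.
The constant term is u(0) = 0.

0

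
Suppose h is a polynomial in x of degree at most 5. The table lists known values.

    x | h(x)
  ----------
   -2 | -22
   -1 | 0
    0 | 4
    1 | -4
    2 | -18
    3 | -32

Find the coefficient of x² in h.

-6

First differences: 22, 4, -8, -14, -14. Second differences: -18, -12, -6, 0. Third differences: 6, 6, 6.
Level-3 differences are constant, so h has degree 3.
Fitting a degree-3 polynomial gives h(x) = x³ - 6x² - 3x + 4.
The coefficient of x² is -6.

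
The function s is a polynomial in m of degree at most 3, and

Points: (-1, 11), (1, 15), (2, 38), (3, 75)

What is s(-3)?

Write s(m) = am³ + bm² + cm + d; the 4 given values yield a linear system in the 4 coefficients.
Solving, the leading coefficient vanishes, and s(m) = 7m² + 2m + 6.
Then s(-3) = 63.

63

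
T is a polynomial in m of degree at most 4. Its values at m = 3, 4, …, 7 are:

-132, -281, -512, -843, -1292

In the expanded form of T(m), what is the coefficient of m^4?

First differences: -149, -231, -331, -449. Second differences: -82, -100, -118. Third differences: -18, -18.
Level-3 differences are constant, so T has degree 3.
Fitting a degree-3 polynomial gives T(m) = -3m³ - 5m² - 3m + 3.
The coefficient of m^4 is 0.

0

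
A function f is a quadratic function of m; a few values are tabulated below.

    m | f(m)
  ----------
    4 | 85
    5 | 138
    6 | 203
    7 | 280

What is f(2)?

First differences: 53, 65, 77. Second differences: 12, 12.
Level-2 differences are constant, so f has degree 2.
Fitting a degree-2 polynomial gives f(m) = 6m² - m - 7.
Then f(2) = 15.

15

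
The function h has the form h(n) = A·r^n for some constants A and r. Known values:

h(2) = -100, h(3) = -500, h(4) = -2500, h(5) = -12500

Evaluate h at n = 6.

Consecutive ratio: -500/(-100) = 5, and -2500/(-500) = 5, so r = 5.
Then A·5^2 = -100 gives A = -4, and h(n) = -4·5^n.
h(6) = -4·5^6 = -62500.

-62500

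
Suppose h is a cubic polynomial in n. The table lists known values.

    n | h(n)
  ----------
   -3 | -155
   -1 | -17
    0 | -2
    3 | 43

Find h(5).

253

Write h(n) = an³ + bn² + cn + d; the 4 given values yield a linear system in the 4 coefficients.
Solving, h(n) = 3n³ - 6n² + 6n - 2.
Then h(5) = 253.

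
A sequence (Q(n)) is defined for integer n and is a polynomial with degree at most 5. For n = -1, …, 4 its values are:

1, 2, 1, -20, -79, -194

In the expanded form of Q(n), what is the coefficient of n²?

First differences: 1, -1, -21, -59, -115. Second differences: -2, -20, -38, -56. Third differences: -18, -18, -18.
Level-3 differences are constant, so Q has degree 3.
Fitting a degree-3 polynomial gives Q(n) = -3n³ - n² + 3n + 2.
The coefficient of n² is -1.

-1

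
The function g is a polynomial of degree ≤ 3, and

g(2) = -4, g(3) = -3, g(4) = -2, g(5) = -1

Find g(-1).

-7

Write g(k) = ak³ + bk² + ck + d; the 4 given values yield a linear system in the 4 coefficients.
Solving, the top 2 coefficients vanish, and g(k) = k - 6.
Then g(-1) = -7.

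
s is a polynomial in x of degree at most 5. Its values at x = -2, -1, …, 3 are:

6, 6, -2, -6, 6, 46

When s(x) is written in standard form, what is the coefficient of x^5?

First differences: 0, -8, -4, 12, 40. Second differences: -8, 4, 16, 28. Third differences: 12, 12, 12.
Level-3 differences are constant, so s has degree 3.
Fitting a degree-3 polynomial gives s(x) = 2x³ + 2x² - 8x - 2.
The coefficient of x^5 is 0.

0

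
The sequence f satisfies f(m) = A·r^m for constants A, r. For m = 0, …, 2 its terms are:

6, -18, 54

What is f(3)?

Consecutive ratio: -18/6 = -3, and 54/(-18) = -3, so r = -3.
Then A·(-3)^0 = 6 gives A = 6, and f(m) = 6·(-3)^m.
f(3) = 6·(-3)^3 = -162.

-162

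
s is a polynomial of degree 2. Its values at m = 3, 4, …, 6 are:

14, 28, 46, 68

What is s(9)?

158

Write s(m) = am² + bm + c; the 4 given values yield a linear system in the 3 coefficients.
Solving, s(m) = 2m² - 4.
Then s(9) = 158.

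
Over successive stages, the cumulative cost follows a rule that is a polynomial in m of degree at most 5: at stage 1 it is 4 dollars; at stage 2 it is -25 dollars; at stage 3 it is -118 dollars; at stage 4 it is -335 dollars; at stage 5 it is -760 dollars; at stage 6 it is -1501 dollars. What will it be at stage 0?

Write the value at m as f(m).
First differences: -29, -93, -217, -425, -741. Second differences: -64, -124, -208, -316. Third differences: -60, -84, -108. Fourth differences: -24, -24.
Level-4 differences are constant, so f has degree 4.
Fitting a degree-4 polynomial gives f(m) = -m^4 - 7m² + 7m + 5.
Then f(0) = 5.

5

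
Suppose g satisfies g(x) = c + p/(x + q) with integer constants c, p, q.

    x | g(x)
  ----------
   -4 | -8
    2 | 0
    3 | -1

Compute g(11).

(g(x) − c)(x + q) = p for each data point; the three points give a linear system in c and q, then p follows.
Solving: c = -4, q = 1, p = 12, so g(x) = -4 + 12/(x + 1).
Then g(11) = -4 + 12/12 = -3.

-3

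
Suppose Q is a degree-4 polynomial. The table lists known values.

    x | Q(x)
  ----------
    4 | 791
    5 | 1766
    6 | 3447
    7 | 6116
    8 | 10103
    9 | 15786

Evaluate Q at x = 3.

Write Q(x) = ax^4 + bx³ + cx² + dx + e; the 6 given values yield a linear system in the 5 coefficients.
Solving, Q(x) = 2x^4 + 3x³ + 6x² - 9.
Then Q(3) = 288.

288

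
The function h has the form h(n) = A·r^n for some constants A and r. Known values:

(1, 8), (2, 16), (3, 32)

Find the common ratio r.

Consecutive ratio: 16/8 = 2, and 32/16 = 2, so r = 2.
Then A·2^1 = 8 gives A = 4, and h(n) = 4·2^n.

2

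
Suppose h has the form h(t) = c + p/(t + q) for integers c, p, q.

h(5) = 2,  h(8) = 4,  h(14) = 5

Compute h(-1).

(h(t) − c)(t + q) = p for each data point; the three points give a linear system in c and q, then p follows.
Solving: c = 6, q = -2, p = -12, so h(t) = 6 − 12/(t − 2).
Then h(-1) = 6 − 12/(-3) = 10.

10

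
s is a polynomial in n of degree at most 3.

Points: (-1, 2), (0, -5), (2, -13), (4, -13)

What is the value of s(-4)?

Write s(n) = an³ + bn² + cn + d; the 4 given values yield a linear system in the 4 coefficients.
Solving, the leading coefficient vanishes, and s(n) = n² - 6n - 5.
Then s(-4) = 35.

35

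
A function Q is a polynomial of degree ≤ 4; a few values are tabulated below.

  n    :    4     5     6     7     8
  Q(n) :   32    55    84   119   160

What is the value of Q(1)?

First differences: 23, 29, 35, 41. Second differences: 6, 6, 6.
Level-2 differences are constant, so Q has degree 2.
Fitting a degree-2 polynomial gives Q(n) = 3n² - 4n.
Then Q(1) = -1.

-1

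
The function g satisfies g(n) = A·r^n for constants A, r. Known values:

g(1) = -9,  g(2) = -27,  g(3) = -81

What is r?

Consecutive ratio: -27/(-9) = 3, and -81/(-27) = 3, so r = 3.
Then A·3^1 = -9 gives A = -3, and g(n) = -3·3^n.

3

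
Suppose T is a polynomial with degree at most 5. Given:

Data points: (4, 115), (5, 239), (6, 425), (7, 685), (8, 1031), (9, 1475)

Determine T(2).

First differences: 124, 186, 260, 346, 444. Second differences: 62, 74, 86, 98. Third differences: 12, 12, 12.
Level-3 differences are constant, so T has degree 3.
Fitting a degree-3 polynomial gives T(x) = 2x³ + x² - 7x - 1.
Then T(2) = 5.

5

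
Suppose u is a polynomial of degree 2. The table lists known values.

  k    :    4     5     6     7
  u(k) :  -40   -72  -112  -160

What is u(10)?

-352

First differences: -32, -40, -48. Second differences: -8, -8.
Level-2 differences are constant, so u has degree 2.
Fitting a degree-2 polynomial gives u(k) = -4k² + 4k + 8.
Then u(10) = -352.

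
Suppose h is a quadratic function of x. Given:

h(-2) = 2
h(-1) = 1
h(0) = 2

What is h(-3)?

5

Write h(x) = ax² + bx + c; the 3 given values yield a linear system in the 3 coefficients.
Solving, h(x) = x² + 2x + 2.
Then h(-3) = 5.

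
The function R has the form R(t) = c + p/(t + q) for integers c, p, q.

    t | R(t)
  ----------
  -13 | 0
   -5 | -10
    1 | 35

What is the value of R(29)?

(R(t) − c)(t + q) = p for each data point; the three points give a linear system in c and q, then p follows.
Solving: c = 5, q = 1, p = 60, so R(t) = 5 + 60/(t + 1).
Then R(29) = 5 + 60/30 = 7.

7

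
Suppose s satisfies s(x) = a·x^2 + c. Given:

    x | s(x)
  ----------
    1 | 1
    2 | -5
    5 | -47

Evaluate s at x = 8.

-125

From s(1) = 1 and s(2) = -5: 1a + c = 1 and 4a + c = -5.
Subtracting: 3a = -6, so a = -2; then c = 1 − (-2)·1 = 3.
So s(x) = -2x² + 3, and s(8) = -125.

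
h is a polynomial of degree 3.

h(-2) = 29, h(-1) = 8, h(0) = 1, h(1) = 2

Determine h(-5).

Write h(x) = ax³ + bx² + cx + d; the 4 given values yield a linear system in the 4 coefficients.
Solving, h(x) = -x³ + 4x² - 2x + 1.
Then h(-5) = 236.

236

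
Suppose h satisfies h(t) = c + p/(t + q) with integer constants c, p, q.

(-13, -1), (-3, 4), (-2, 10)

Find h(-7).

0

(h(t) − c)(t + q) = p for each data point; the three points give a linear system in c and q, then p follows.
Solving: c = -2, q = 1, p = -12, so h(t) = -2 − 12/(t + 1).
Then h(-7) = -2 − 12/(-6) = 0.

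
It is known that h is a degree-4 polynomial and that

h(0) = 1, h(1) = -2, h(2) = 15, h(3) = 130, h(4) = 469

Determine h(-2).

Write h(m) = am^4 + bm³ + cm² + dm + e; the 5 given values yield a linear system in the 5 coefficients.
Solving, h(m) = 2m^4 + m³ - 7m² + m + 1.
Then h(-2) = -5.

-5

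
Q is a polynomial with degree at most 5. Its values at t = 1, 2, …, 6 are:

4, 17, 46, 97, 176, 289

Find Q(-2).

First differences: 13, 29, 51, 79, 113. Second differences: 16, 22, 28, 34. Third differences: 6, 6, 6.
Level-3 differences are constant, so Q has degree 3.
Fitting a degree-3 polynomial gives Q(t) = t³ + 2t² + 1.
Then Q(-2) = 1.

1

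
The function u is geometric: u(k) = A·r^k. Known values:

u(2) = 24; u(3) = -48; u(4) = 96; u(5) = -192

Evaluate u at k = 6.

Consecutive ratio: -48/24 = -2, and 96/(-48) = -2, so r = -2.
Then A·(-2)^2 = 24 gives A = 6, and u(k) = 6·(-2)^k.
u(6) = 6·(-2)^6 = 384.

384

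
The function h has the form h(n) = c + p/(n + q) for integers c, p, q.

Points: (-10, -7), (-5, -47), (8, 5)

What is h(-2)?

25

(h(n) − c)(n + q) = p for each data point; the three points give a linear system in c and q, then p follows.
Solving: c = 1, q = 4, p = 48, so h(n) = 1 + 48/(n + 4).
Then h(-2) = 1 + 48/2 = 25.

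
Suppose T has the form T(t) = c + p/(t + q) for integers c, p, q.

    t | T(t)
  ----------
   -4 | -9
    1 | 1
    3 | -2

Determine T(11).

(T(t) − c)(t + q) = p for each data point; the three points give a linear system in c and q, then p follows.
Solving: c = -5, q = 1, p = 12, so T(t) = -5 + 12/(t + 1).
Then T(11) = -5 + 12/12 = -4.

-4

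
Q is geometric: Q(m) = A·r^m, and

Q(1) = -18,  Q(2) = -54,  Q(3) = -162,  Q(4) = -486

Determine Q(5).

Consecutive ratio: -54/(-18) = 3, and -162/(-54) = 3, so r = 3.
Then A·3^1 = -18 gives A = -6, and Q(m) = -6·3^m.
Q(5) = -6·3^5 = -1458.

-1458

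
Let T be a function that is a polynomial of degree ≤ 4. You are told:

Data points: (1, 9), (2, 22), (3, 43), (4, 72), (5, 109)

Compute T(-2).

18

Write T(m) = am^4 + bm³ + cm² + dm + e; the 5 given values yield a linear system in the 5 coefficients.
Solving, the top 2 coefficients vanish, and T(m) = 4m² + m + 4.
Then T(-2) = 18.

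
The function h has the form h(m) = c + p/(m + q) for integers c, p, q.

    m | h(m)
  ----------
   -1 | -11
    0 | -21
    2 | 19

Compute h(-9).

-3

(h(m) − c)(m + q) = p for each data point; the three points give a linear system in c and q, then p follows.
Solving: c = -1, q = -1, p = 20, so h(m) = -1 + 20/(m − 1).
Then h(-9) = -1 + 20/(-10) = -3.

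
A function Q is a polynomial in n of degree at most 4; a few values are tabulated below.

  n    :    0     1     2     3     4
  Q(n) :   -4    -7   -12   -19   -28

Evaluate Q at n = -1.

-3

First differences: -3, -5, -7, -9. Second differences: -2, -2, -2.
Level-2 differences are constant, so Q has degree 2.
Fitting a degree-2 polynomial gives Q(n) = -n² - 2n - 4.
Then Q(-1) = -3.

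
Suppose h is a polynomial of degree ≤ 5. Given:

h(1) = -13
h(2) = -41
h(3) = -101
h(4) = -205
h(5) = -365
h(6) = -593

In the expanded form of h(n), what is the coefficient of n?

First differences: -28, -60, -104, -160, -228. Second differences: -32, -44, -56, -68. Third differences: -12, -12, -12.
Level-3 differences are constant, so h has degree 3.
Fitting a degree-3 polynomial gives h(n) = -2n³ - 4n² - 2n - 5.
The coefficient of n is -2.

-2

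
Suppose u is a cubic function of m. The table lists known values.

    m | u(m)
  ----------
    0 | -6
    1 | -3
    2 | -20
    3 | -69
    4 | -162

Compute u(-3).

-15

First differences: 3, -17, -49, -93. Second differences: -20, -32, -44. Third differences: -12, -12.
Level-3 differences are constant, so u has degree 3.
Fitting a degree-3 polynomial gives u(m) = -2m³ - 4m² + 9m - 6.
Then u(-3) = -15.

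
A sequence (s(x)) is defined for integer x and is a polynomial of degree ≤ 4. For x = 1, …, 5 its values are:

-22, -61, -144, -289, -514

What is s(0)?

-9

Write s(x) = ax^4 + bx³ + cx² + dx + e; the 5 given values yield a linear system in the 5 coefficients.
Solving, the leading coefficient vanishes, and s(x) = -3x³ - 4x² - 6x - 9.
Then s(0) = -9.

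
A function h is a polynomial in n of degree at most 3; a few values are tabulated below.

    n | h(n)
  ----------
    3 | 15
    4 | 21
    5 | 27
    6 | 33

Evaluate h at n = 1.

First differences: 6, 6, 6.
Level-1 differences are constant, so h has degree 1.
Fitting a degree-1 polynomial gives h(n) = 6n - 3.
Then h(1) = 3.

3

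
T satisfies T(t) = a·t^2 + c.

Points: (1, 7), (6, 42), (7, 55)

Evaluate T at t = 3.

15

From T(1) = 7 and T(6) = 42: 1a + c = 7 and 36a + c = 42.
Subtracting: 35a = 35, so a = 1; then c = 7 − 1·1 = 6.
So T(t) = 1t² + 6, and T(3) = 15.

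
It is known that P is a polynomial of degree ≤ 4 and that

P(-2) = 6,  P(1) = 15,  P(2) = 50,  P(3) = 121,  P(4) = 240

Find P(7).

Write P(n) = an^4 + bn³ + cn² + dn + e; the 5 given values yield a linear system in the 5 coefficients.
Solving, the leading coefficient vanishes, and P(n) = 2n³ + 6n² + 3n + 4.
Then P(7) = 1005.

1005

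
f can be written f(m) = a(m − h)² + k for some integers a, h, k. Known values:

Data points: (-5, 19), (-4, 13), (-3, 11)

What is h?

-3

First differences -6, -2; second difference 4 = 2a, so a = 2.
Expanding, the m-coefficient is −2ah = -4h; matching it to the data gives h = -3, and then k = 11.
So f(m) = 2(m + 3)² + 11.
Hence h = -3.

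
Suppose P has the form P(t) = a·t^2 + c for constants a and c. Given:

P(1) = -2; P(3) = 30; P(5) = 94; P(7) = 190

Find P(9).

From P(1) = -2 and P(3) = 30: 1a + c = -2 and 9a + c = 30.
Subtracting: 8a = 32, so a = 4; then c = -2 − 4·1 = -6.
So P(t) = 4t² − 6, and P(9) = 318.

318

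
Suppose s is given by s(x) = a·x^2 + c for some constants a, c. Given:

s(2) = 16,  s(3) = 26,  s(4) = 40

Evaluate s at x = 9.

From s(2) = 16 and s(3) = 26: 4a + c = 16 and 9a + c = 26.
Subtracting: 5a = 10, so a = 2; then c = 16 − 2·4 = 8.
So s(x) = 2x² + 8, and s(9) = 170.

170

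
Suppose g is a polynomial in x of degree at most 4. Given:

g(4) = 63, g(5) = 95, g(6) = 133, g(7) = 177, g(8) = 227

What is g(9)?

Write g(x) = ax^4 + bx³ + cx² + dx + e; the 5 given values yield a linear system in the 5 coefficients.
Solving, the top 2 coefficients vanish, and g(x) = 3x² + 5x - 5.
Then g(9) = 283.

283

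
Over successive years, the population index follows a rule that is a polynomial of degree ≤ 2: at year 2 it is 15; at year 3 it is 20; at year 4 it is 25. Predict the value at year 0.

Write the value at n as T(n).
Write T(n) = an² + bn + c; the 3 given values yield a linear system in the 3 coefficients.
Solving, the leading coefficient vanishes, and T(n) = 5n + 5.
Then T(0) = 5.

5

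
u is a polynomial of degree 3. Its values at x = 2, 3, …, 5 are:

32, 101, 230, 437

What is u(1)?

Write u(x) = ax³ + bx² + cx + d; the 4 given values yield a linear system in the 4 coefficients.
Solving, u(x) = 3x³ + 3x² - 3x + 2.
Then u(1) = 5.

5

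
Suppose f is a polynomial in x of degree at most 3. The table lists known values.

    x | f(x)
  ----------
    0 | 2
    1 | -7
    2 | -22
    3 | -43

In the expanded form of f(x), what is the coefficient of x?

-6

Write f(x) = ax³ + bx² + cx + d; the 4 given values yield a linear system in the 4 coefficients.
Solving, the leading coefficient vanishes, and f(x) = -3x² - 6x + 2.
The coefficient of x is -6.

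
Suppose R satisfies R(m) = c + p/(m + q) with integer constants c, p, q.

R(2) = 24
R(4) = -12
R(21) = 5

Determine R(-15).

7

(R(m) − c)(m + q) = p for each data point; the three points give a linear system in c and q, then p follows.
Solving: c = 6, q = -3, p = -18, so R(m) = 6 − 18/(m − 3).
Then R(-15) = 6 − 18/(-18) = 7.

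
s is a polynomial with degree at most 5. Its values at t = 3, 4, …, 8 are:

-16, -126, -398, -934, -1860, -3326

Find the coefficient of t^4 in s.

-1

First differences: -110, -272, -536, -926, -1466. Second differences: -162, -264, -390, -540. Third differences: -102, -126, -150. Fourth differences: -24, -24.
Level-4 differences are constant, so s has degree 4.
Fitting a degree-4 polynomial gives s(t) = -t^4 + t³ + 4t² + 2.
The coefficient of t^4 is -1.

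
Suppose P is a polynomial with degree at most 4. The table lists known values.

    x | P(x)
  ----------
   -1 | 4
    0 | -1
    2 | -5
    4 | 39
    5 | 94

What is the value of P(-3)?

-10

Write P(x) = ax^4 + bx³ + cx² + dx + e; the 5 given values yield a linear system in the 5 coefficients.
Solving, the leading coefficient vanishes, and P(x) = x³ - 6x - 1.
Then P(-3) = -10.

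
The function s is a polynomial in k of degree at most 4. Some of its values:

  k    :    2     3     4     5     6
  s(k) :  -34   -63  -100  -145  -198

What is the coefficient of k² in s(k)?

First differences: -29, -37, -45, -53. Second differences: -8, -8, -8.
Level-2 differences are constant, so s has degree 2.
Fitting a degree-2 polynomial gives s(k) = -4k² - 9k.
The coefficient of k² is -4.

-4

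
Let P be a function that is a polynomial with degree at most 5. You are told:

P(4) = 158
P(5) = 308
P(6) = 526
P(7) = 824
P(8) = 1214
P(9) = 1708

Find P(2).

First differences: 150, 218, 298, 390, 494. Second differences: 68, 80, 92, 104. Third differences: 12, 12, 12.
Level-3 differences are constant, so P has degree 3.
Fitting a degree-3 polynomial gives P(n) = 2n³ + 4n² - 8n - 2.
Then P(2) = 14.

14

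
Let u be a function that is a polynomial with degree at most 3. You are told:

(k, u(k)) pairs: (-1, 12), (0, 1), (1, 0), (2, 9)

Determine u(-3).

64

First differences: -11, -1, 9. Second differences: 10, 10.
Level-2 differences are constant, so u has degree 2.
Fitting a degree-2 polynomial gives u(k) = 5k² - 6k + 1.
Then u(-3) = 64.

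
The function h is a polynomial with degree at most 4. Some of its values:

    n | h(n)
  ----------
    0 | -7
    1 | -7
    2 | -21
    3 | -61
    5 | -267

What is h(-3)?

Write h(n) = an^4 + bn³ + cn² + dn + e; the 5 given values yield a linear system in the 5 coefficients.
Solving, the leading coefficient vanishes, and h(n) = -2n³ - n² + 3n - 7.
Then h(-3) = 29.

29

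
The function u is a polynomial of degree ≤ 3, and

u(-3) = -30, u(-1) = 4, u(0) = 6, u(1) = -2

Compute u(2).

-20

Write u(k) = ak³ + bk² + ck + d; the 4 given values yield a linear system in the 4 coefficients.
Solving, the leading coefficient vanishes, and u(k) = -5k² - 3k + 6.
Then u(2) = -20.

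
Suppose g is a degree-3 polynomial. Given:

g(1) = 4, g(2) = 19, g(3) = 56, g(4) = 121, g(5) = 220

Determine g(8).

781

First differences: 15, 37, 65, 99. Second differences: 22, 28, 34. Third differences: 6, 6.
Level-3 differences are constant, so g has degree 3.
Fitting a degree-3 polynomial gives g(m) = m³ + 5m² - 7m + 5.
Then g(8) = 781.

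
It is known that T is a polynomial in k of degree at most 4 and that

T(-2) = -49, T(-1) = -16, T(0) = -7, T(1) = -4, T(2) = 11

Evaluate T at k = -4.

First differences: 33, 9, 3, 15. Second differences: -24, -6, 12. Third differences: 18, 18.
Level-3 differences are constant, so T has degree 3.
Fitting a degree-3 polynomial gives T(k) = 3k³ - 3k² + 3k - 7.
Then T(-4) = -259.

-259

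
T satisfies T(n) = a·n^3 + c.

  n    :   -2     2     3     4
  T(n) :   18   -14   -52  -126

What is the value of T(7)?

-684

From T(-2) = 18 and T(2) = -14: -8a + c = 18 and 8a + c = -14.
Subtracting: 16a = -32, so a = -2; then c = 18 − (-2)·(-8) = 2.
So T(n) = -2n³ + 2, and T(7) = -684.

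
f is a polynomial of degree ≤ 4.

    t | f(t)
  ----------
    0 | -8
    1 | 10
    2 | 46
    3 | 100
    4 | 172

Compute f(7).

Write f(t) = at^4 + bt³ + ct² + dt + e; the 5 given values yield a linear system in the 5 coefficients.
Solving, the top 2 coefficients vanish, and f(t) = 9t² + 9t - 8.
Then f(7) = 496.

496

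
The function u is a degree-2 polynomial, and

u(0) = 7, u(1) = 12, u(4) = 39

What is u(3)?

Write u(n) = an² + bn + c; the 3 given values yield a linear system in the 3 coefficients.
Solving, u(n) = n² + 4n + 7.
Then u(3) = 28.

28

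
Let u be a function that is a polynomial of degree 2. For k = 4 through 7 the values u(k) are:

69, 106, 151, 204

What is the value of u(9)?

First differences: 37, 45, 53. Second differences: 8, 8.
Level-2 differences are constant, so u has degree 2.
Fitting a degree-2 polynomial gives u(k) = 4k² + k + 1.
Then u(9) = 334.

334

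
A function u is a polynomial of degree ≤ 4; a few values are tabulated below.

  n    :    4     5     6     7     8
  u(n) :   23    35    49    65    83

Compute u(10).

125

First differences: 12, 14, 16, 18. Second differences: 2, 2, 2.
Level-2 differences are constant, so u has degree 2.
Fitting a degree-2 polynomial gives u(n) = n² + 3n - 5.
Then u(10) = 125.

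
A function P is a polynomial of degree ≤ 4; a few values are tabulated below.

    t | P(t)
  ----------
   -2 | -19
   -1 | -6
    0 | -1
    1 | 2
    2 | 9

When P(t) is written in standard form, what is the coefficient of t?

First differences: 13, 5, 3, 7. Second differences: -8, -2, 4. Third differences: 6, 6.
Level-3 differences are constant, so P has degree 3.
Fitting a degree-3 polynomial gives P(t) = t³ - t² + 3t - 1.
The coefficient of t is 3.

3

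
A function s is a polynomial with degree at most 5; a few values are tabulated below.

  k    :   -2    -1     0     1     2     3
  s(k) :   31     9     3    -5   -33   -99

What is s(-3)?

Write s(k) = ak^5 + bk^4 + ck³ + dk² + ek + p; the 6 given values yield a linear system in the 6 coefficients.
Solving, the top 2 coefficients vanish, and s(k) = -3k³ - k² - 4k + 3.
Then s(-3) = 87.

87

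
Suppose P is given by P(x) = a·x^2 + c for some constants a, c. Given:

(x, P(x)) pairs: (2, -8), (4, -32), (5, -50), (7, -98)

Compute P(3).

From P(2) = -8 and P(4) = -32: 4a + c = -8 and 16a + c = -32.
Subtracting: 12a = -24, so a = -2; then c = -8 − (-2)·4 = 0.
So P(x) = -2x² + 0, and P(3) = -18.

-18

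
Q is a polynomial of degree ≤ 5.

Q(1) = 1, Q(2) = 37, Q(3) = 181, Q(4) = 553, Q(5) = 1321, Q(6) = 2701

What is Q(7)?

Write Q(n) = an^5 + bn^4 + cn³ + dn² + en + p; the 6 given values yield a linear system in the 6 coefficients.
Solving, the leading coefficient vanishes, and Q(n) = 2n^4 + 4n² - 6n + 1.
Then Q(7) = 4957.

4957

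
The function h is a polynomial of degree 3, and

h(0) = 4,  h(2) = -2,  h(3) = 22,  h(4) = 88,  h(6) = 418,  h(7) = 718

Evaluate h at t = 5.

214

Write h(t) = at³ + bt² + ct + d; the 6 given values yield a linear system in the 4 coefficients.
Solving, h(t) = 3t³ - 6t² - 3t + 4.
Then h(5) = 214.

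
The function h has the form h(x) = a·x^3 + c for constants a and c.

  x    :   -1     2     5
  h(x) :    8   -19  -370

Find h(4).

From h(-1) = 8 and h(2) = -19: -1a + c = 8 and 8a + c = -19.
Subtracting: 9a = -27, so a = -3; then c = 8 − (-3)·(-1) = 5.
So h(x) = -3x³ + 5, and h(4) = -187.

-187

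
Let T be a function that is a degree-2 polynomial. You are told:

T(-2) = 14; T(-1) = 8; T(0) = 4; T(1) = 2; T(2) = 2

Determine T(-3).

22

First differences: -6, -4, -2, 0. Second differences: 2, 2, 2.
Level-2 differences are constant, so T has degree 2.
Fitting a degree-2 polynomial gives T(m) = m² - 3m + 4.
Then T(-3) = 22.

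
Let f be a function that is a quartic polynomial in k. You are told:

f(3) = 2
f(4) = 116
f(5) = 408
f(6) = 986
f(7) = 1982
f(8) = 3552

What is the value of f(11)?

First differences: 114, 292, 578, 996, 1570. Second differences: 178, 286, 418, 574. Third differences: 108, 132, 156. Fourth differences: 24, 24.
Level-4 differences are constant, so f has degree 4.
Fitting a degree-4 polynomial gives f(k) = k^4 - 8k² - 5k + 8.
Then f(11) = 13626.

13626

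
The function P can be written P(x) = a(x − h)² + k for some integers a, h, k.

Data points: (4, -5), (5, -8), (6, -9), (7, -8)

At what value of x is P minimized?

6

First differences -3, -1, 1; second difference 2 = 2a, so a = 1.
Expanding, the x-coefficient is −2ah = -2h; matching it to the data gives h = 6, and then k = -9.
So P(x) = 1(x − 6)² − 9.
Hence h = 6.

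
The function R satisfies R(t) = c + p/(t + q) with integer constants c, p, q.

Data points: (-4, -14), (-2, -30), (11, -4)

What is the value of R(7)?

-3

(R(t) − c)(t + q) = p for each data point; the three points give a linear system in c and q, then p follows.
Solving: c = -6, q = 1, p = 24, so R(t) = -6 + 24/(t + 1).
Then R(7) = -6 + 24/8 = -3.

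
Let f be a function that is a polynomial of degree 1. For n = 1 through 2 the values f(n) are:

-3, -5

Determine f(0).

Write f(n) = an + b; the 2 given values yield a linear system in the 2 coefficients.
Solving, f(n) = -2n - 1.
Then f(0) = -1.

-1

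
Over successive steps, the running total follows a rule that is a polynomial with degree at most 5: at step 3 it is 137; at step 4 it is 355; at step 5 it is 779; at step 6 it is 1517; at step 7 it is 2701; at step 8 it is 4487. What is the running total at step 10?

Write the value at m as Q(m).
First differences: 218, 424, 738, 1184, 1786. Second differences: 206, 314, 446, 602. Third differences: 108, 132, 156. Fourth differences: 24, 24.
Level-4 differences are constant, so Q has degree 4.
Fitting a degree-4 polynomial gives Q(m) = m^4 + 6m² + m - 1.
Then Q(10) = 10609.

10609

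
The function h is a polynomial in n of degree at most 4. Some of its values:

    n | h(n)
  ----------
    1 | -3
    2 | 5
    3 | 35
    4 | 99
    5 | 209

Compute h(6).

377

First differences: 8, 30, 64, 110. Second differences: 22, 34, 46. Third differences: 12, 12.
Level-3 differences are constant, so h has degree 3.
Extending the table by one column gives the next first difference 168, so h(6) = 209 + 168 = 377.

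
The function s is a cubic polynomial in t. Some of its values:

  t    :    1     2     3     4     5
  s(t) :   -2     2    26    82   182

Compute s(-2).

Write s(t) = at³ + bt² + ct + d; the 5 given values yield a linear system in the 4 coefficients.
Solving, s(t) = 2t³ - 2t² - 4t + 2.
Then s(-2) = -14.

-14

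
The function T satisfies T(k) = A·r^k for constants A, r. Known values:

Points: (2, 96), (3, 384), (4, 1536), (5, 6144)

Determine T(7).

Consecutive ratio: 384/96 = 4, and 1536/384 = 4, so r = 4.
Then A·4^2 = 96 gives A = 6, and T(k) = 6·4^k.
T(7) = 6·4^7 = 98304.

98304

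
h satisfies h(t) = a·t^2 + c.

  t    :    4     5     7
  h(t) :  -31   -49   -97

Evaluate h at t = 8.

From h(4) = -31 and h(5) = -49: 16a + c = -31 and 25a + c = -49.
Subtracting: 9a = -18, so a = -2; then c = -31 − (-2)·16 = 1.
So h(t) = -2t² + 1, and h(8) = -127.

-127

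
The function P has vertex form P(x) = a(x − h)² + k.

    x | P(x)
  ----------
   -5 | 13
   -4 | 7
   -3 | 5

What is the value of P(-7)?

First differences -6, -2; second difference 4 = 2a, so a = 2.
Expanding, the x-coefficient is −2ah = -4h; matching it to the data gives h = -3, and then k = 5.
So P(x) = 2(x + 3)² + 5.
P(-7) = 2·(-4)² + 5 = 37.

37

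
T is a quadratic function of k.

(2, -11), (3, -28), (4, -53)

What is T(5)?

-86

Write T(k) = ak² + bk + c; the 3 given values yield a linear system in the 3 coefficients.
Solving, T(k) = -4k² + 3k - 1.
Then T(5) = -86.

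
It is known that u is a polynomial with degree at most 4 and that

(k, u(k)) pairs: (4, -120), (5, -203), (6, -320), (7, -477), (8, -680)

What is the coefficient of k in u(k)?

-4

First differences: -83, -117, -157, -203. Second differences: -34, -40, -46. Third differences: -6, -6.
Level-3 differences are constant, so u has degree 3.
Fitting a degree-3 polynomial gives u(k) = -k³ - 2k² - 4k - 8.
The coefficient of k is -4.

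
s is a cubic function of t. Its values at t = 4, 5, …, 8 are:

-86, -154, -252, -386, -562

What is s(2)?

First differences: -68, -98, -134, -176. Second differences: -30, -36, -42. Third differences: -6, -6.
Level-3 differences are constant, so s has degree 3.
Fitting a degree-3 polynomial gives s(t) = -t³ - 7t + 6.
Then s(2) = -16.

-16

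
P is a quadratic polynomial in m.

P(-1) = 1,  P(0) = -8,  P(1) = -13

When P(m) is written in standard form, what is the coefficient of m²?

2

Write P(m) = am² + bm + c; the 3 given values yield a linear system in the 3 coefficients.
Solving, P(m) = 2m² - 7m - 8.
The coefficient of m² is 2.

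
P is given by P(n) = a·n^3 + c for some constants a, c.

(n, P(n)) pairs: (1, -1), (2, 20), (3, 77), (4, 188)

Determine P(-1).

From P(1) = -1 and P(2) = 20: 1a + c = -1 and 8a + c = 20.
Subtracting: 7a = 21, so a = 3; then c = -1 − 3·1 = -4.
So P(n) = 3n³ − 4, and P(-1) = -7.

-7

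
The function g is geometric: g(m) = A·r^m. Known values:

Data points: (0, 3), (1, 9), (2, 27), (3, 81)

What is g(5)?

Consecutive ratio: 9/3 = 3, and 27/9 = 3, so r = 3.
Then A·3^0 = 3 gives A = 3, and g(m) = 3·3^m.
g(5) = 3·3^5 = 729.

729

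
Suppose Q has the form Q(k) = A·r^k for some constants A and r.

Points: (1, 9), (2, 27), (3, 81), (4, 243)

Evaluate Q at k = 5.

Consecutive ratio: 27/9 = 3, and 81/27 = 3, so r = 3.
Then A·3^1 = 9 gives A = 3, and Q(k) = 3·3^k.
Q(5) = 3·3^5 = 729.

729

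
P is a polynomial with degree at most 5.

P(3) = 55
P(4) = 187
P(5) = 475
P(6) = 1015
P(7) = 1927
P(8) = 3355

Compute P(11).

Write P(k) = ak^5 + bk^4 + ck³ + dk² + ek + p; the 6 given values yield a linear system in the 6 coefficients.
Solving, the leading coefficient vanishes, and P(k) = k^4 - 2k³ + 5k² - 4k - 5.
Then P(11) = 12535.

12535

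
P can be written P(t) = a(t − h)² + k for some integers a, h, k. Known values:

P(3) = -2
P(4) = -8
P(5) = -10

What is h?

First differences -6, -2; second difference 4 = 2a, so a = 2.
Expanding, the t-coefficient is −2ah = -4h; matching it to the data gives h = 5, and then k = -10.
So P(t) = 2(t − 5)² − 10.
Hence h = 5.

5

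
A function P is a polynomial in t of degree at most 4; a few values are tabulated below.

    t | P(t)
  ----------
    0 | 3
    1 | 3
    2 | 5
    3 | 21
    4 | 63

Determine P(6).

Write P(t) = at^4 + bt³ + ct² + dt + e; the 5 given values yield a linear system in the 5 coefficients.
Solving, the leading coefficient vanishes, and P(t) = 2t³ - 5t² + 3t + 3.
Then P(6) = 273.

273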